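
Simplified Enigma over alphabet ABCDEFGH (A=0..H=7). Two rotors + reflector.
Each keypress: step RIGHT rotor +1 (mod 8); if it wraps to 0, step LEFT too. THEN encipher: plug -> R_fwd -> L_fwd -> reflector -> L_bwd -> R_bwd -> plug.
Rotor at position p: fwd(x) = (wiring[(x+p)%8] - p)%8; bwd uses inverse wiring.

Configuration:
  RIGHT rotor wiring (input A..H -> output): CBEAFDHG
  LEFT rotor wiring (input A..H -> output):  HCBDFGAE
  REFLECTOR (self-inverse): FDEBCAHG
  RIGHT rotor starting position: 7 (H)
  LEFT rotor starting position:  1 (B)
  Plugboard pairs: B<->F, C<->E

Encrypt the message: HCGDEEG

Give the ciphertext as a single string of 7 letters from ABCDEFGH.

Answer: GHBEBFC

Derivation:
Char 1 ('H'): step: R->0, L->2 (L advanced); H->plug->H->R->G->L->F->refl->A->L'->H->R'->G->plug->G
Char 2 ('C'): step: R->1, L=2; C->plug->E->R->C->L->D->refl->B->L'->B->R'->H->plug->H
Char 3 ('G'): step: R->2, L=2; G->plug->G->R->A->L->H->refl->G->L'->E->R'->F->plug->B
Char 4 ('D'): step: R->3, L=2; D->plug->D->R->E->L->G->refl->H->L'->A->R'->C->plug->E
Char 5 ('E'): step: R->4, L=2; E->plug->C->R->D->L->E->refl->C->L'->F->R'->F->plug->B
Char 6 ('E'): step: R->5, L=2; E->plug->C->R->B->L->B->refl->D->L'->C->R'->B->plug->F
Char 7 ('G'): step: R->6, L=2; G->plug->G->R->H->L->A->refl->F->L'->G->R'->E->plug->C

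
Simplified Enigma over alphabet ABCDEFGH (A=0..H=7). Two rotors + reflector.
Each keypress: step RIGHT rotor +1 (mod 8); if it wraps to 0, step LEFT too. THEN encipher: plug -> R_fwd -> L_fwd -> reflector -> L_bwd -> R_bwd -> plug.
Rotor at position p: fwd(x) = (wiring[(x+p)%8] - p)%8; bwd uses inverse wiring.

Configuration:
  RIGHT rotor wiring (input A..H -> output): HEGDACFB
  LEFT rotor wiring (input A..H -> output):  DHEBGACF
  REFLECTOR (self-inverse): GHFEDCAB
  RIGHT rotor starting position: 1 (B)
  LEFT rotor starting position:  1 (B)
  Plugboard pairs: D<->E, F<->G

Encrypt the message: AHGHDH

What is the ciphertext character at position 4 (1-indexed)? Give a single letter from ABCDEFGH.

Char 1 ('A'): step: R->2, L=1; A->plug->A->R->E->L->H->refl->B->L'->F->R'->G->plug->F
Char 2 ('H'): step: R->3, L=1; H->plug->H->R->D->L->F->refl->C->L'->H->R'->C->plug->C
Char 3 ('G'): step: R->4, L=1; G->plug->F->R->A->L->G->refl->A->L'->C->R'->G->plug->F
Char 4 ('H'): step: R->5, L=1; H->plug->H->R->D->L->F->refl->C->L'->H->R'->E->plug->D

D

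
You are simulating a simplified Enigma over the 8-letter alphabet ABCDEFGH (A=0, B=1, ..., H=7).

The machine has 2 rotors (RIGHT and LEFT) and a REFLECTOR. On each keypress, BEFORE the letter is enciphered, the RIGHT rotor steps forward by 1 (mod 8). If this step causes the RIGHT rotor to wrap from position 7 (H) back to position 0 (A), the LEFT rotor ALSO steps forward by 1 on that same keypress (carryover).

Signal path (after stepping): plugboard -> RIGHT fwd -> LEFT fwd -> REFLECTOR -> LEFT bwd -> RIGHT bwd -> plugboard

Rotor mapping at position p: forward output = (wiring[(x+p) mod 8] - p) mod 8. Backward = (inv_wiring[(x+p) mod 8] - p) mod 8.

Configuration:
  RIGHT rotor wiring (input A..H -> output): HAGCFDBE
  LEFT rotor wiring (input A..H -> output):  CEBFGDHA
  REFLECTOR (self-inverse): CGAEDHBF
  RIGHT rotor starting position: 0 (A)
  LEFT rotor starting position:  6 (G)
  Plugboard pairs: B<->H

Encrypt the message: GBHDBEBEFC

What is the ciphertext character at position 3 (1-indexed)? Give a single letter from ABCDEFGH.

Char 1 ('G'): step: R->1, L=6; G->plug->G->R->D->L->G->refl->B->L'->A->R'->F->plug->F
Char 2 ('B'): step: R->2, L=6; B->plug->H->R->G->L->A->refl->C->L'->B->R'->D->plug->D
Char 3 ('H'): step: R->3, L=6; H->plug->B->R->C->L->E->refl->D->L'->E->R'->F->plug->F

F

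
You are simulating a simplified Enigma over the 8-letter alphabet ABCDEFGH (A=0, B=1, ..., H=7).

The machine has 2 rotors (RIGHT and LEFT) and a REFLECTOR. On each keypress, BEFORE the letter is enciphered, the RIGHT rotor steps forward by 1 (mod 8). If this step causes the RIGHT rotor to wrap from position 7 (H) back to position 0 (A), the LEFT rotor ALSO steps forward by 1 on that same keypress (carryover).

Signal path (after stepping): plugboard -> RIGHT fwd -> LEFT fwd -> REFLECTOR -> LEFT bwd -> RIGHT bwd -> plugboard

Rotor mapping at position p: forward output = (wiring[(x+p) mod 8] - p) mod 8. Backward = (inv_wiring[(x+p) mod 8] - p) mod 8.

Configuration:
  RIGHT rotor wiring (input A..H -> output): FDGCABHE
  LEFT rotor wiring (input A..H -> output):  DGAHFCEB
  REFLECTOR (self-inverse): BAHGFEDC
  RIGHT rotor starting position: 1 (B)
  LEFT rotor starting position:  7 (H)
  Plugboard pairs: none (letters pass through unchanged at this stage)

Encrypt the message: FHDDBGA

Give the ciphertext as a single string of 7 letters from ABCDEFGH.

Answer: BDGBDHB

Derivation:
Char 1 ('F'): step: R->2, L=7; F->plug->F->R->C->L->H->refl->C->L'->A->R'->B->plug->B
Char 2 ('H'): step: R->3, L=7; H->plug->H->R->D->L->B->refl->A->L'->E->R'->D->plug->D
Char 3 ('D'): step: R->4, L=7; D->plug->D->R->A->L->C->refl->H->L'->C->R'->G->plug->G
Char 4 ('D'): step: R->5, L=7; D->plug->D->R->A->L->C->refl->H->L'->C->R'->B->plug->B
Char 5 ('B'): step: R->6, L=7; B->plug->B->R->G->L->D->refl->G->L'->F->R'->D->plug->D
Char 6 ('G'): step: R->7, L=7; G->plug->G->R->C->L->H->refl->C->L'->A->R'->H->plug->H
Char 7 ('A'): step: R->0, L->0 (L advanced); A->plug->A->R->F->L->C->refl->H->L'->D->R'->B->plug->B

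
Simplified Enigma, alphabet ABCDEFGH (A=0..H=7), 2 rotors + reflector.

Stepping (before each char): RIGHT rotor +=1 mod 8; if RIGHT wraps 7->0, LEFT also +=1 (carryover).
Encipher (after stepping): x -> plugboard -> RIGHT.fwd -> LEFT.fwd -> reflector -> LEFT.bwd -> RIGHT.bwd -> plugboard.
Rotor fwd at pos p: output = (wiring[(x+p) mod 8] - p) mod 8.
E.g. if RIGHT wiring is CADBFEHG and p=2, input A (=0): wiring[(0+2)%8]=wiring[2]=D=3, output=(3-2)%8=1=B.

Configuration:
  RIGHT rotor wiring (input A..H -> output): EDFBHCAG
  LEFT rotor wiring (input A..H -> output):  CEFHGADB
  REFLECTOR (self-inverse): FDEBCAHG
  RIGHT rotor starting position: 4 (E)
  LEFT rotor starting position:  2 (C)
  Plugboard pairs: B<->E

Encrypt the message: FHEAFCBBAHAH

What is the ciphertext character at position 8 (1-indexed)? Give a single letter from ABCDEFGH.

Char 1 ('F'): step: R->5, L=2; F->plug->F->R->A->L->D->refl->B->L'->E->R'->G->plug->G
Char 2 ('H'): step: R->6, L=2; H->plug->H->R->E->L->B->refl->D->L'->A->R'->B->plug->E
Char 3 ('E'): step: R->7, L=2; E->plug->B->R->F->L->H->refl->G->L'->D->R'->G->plug->G
Char 4 ('A'): step: R->0, L->3 (L advanced); A->plug->A->R->E->L->G->refl->H->L'->F->R'->C->plug->C
Char 5 ('F'): step: R->1, L=3; F->plug->F->R->H->L->C->refl->E->L'->A->R'->C->plug->C
Char 6 ('C'): step: R->2, L=3; C->plug->C->R->F->L->H->refl->G->L'->E->R'->F->plug->F
Char 7 ('B'): step: R->3, L=3; B->plug->E->R->D->L->A->refl->F->L'->C->R'->H->plug->H
Char 8 ('B'): step: R->4, L=3; B->plug->E->R->A->L->E->refl->C->L'->H->R'->F->plug->F

F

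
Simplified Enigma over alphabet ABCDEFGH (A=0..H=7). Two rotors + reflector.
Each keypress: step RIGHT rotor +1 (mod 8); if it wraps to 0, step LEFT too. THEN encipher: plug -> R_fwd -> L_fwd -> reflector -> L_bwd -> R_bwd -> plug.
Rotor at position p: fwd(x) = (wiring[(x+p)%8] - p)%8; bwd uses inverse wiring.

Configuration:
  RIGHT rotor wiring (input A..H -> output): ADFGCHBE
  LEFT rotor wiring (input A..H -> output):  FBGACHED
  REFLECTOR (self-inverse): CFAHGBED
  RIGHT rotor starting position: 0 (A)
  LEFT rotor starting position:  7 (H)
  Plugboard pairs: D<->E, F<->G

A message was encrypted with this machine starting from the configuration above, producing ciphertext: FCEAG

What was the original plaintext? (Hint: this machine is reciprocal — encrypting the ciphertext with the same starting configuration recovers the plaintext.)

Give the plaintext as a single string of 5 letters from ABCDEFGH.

Char 1 ('F'): step: R->1, L=7; F->plug->G->R->D->L->H->refl->D->L'->F->R'->C->plug->C
Char 2 ('C'): step: R->2, L=7; C->plug->C->R->A->L->E->refl->G->L'->B->R'->H->plug->H
Char 3 ('E'): step: R->3, L=7; E->plug->D->R->G->L->A->refl->C->L'->C->R'->H->plug->H
Char 4 ('A'): step: R->4, L=7; A->plug->A->R->G->L->A->refl->C->L'->C->R'->H->plug->H
Char 5 ('G'): step: R->5, L=7; G->plug->F->R->A->L->E->refl->G->L'->B->R'->G->plug->F

Answer: CHHHF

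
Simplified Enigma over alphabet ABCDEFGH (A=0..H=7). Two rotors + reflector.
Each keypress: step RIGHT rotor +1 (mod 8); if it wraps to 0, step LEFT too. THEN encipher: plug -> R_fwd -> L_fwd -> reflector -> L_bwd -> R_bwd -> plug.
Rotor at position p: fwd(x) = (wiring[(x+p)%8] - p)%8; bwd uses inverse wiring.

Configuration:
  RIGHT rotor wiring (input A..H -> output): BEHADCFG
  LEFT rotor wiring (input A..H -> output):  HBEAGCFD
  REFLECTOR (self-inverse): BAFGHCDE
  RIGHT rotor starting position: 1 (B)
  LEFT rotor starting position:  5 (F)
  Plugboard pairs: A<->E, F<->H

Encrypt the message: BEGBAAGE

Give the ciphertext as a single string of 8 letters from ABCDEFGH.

Char 1 ('B'): step: R->2, L=5; B->plug->B->R->G->L->D->refl->G->L'->C->R'->H->plug->F
Char 2 ('E'): step: R->3, L=5; E->plug->A->R->F->L->H->refl->E->L'->E->R'->H->plug->F
Char 3 ('G'): step: R->4, L=5; G->plug->G->R->D->L->C->refl->F->L'->A->R'->F->plug->H
Char 4 ('B'): step: R->5, L=5; B->plug->B->R->A->L->F->refl->C->L'->D->R'->G->plug->G
Char 5 ('A'): step: R->6, L=5; A->plug->E->R->B->L->A->refl->B->L'->H->R'->A->plug->E
Char 6 ('A'): step: R->7, L=5; A->plug->E->R->B->L->A->refl->B->L'->H->R'->A->plug->E
Char 7 ('G'): step: R->0, L->6 (L advanced); G->plug->G->R->F->L->C->refl->F->L'->B->R'->A->plug->E
Char 8 ('E'): step: R->1, L=6; E->plug->A->R->D->L->D->refl->G->L'->E->R'->F->plug->H

Answer: FFHGEEEH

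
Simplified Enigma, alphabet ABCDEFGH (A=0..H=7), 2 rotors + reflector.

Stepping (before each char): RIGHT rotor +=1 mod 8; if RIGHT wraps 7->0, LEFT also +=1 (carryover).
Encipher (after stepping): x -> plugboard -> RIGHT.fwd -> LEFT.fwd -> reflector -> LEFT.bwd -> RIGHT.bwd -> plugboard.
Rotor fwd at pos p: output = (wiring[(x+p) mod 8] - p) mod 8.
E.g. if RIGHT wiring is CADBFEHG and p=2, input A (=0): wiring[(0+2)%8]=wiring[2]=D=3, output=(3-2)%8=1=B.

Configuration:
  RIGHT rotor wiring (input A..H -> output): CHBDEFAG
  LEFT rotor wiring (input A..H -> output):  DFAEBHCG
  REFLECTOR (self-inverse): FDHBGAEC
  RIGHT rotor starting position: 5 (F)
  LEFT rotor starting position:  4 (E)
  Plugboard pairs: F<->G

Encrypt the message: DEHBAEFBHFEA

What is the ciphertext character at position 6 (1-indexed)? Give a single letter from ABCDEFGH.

Char 1 ('D'): step: R->6, L=4; D->plug->D->R->B->L->D->refl->B->L'->F->R'->F->plug->G
Char 2 ('E'): step: R->7, L=4; E->plug->E->R->E->L->H->refl->C->L'->D->R'->B->plug->B
Char 3 ('H'): step: R->0, L->5 (L advanced); H->plug->H->R->G->L->H->refl->C->L'->A->R'->G->plug->F
Char 4 ('B'): step: R->1, L=5; B->plug->B->R->A->L->C->refl->H->L'->G->R'->A->plug->A
Char 5 ('A'): step: R->2, L=5; A->plug->A->R->H->L->E->refl->G->L'->D->R'->D->plug->D
Char 6 ('E'): step: R->3, L=5; E->plug->E->R->D->L->G->refl->E->L'->H->R'->F->plug->G

G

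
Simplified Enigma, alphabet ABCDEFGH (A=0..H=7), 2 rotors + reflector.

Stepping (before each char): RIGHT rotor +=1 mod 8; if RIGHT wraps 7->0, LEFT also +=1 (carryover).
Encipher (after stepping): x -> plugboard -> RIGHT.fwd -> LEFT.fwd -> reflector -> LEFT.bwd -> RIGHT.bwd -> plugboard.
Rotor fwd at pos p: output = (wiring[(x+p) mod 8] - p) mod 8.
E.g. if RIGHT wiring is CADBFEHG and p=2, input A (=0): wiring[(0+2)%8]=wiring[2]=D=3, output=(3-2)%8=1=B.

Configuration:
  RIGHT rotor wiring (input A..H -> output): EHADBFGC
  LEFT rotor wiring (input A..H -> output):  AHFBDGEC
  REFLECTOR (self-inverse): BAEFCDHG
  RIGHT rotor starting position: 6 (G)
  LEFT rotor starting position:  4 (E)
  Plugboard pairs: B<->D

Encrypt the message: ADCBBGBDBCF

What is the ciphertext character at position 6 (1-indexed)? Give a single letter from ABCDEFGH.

Char 1 ('A'): step: R->7, L=4; A->plug->A->R->D->L->G->refl->H->L'->A->R'->C->plug->C
Char 2 ('D'): step: R->0, L->5 (L advanced); D->plug->B->R->H->L->G->refl->H->L'->B->R'->E->plug->E
Char 3 ('C'): step: R->1, L=5; C->plug->C->R->C->L->F->refl->D->L'->D->R'->H->plug->H
Char 4 ('B'): step: R->2, L=5; B->plug->D->R->D->L->D->refl->F->L'->C->R'->G->plug->G
Char 5 ('B'): step: R->3, L=5; B->plug->D->R->D->L->D->refl->F->L'->C->R'->C->plug->C
Char 6 ('G'): step: R->4, L=5; G->plug->G->R->E->L->C->refl->E->L'->G->R'->D->plug->B

B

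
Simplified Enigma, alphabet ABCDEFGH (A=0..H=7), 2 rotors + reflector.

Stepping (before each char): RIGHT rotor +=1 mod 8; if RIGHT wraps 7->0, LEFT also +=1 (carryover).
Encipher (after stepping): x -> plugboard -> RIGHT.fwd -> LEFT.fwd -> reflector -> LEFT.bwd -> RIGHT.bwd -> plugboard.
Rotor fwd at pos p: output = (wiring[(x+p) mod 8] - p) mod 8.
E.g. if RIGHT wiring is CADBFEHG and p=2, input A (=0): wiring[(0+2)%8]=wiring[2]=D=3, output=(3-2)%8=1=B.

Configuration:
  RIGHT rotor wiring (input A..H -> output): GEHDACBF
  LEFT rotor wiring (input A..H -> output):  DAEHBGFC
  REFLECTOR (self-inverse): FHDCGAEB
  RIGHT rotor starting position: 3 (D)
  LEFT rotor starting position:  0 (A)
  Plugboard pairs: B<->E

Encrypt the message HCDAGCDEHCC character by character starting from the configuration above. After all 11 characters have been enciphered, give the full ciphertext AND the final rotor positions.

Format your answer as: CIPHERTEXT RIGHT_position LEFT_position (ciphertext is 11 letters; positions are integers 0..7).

Answer: FBBFCHCBDGD 6 1

Derivation:
Char 1 ('H'): step: R->4, L=0; H->plug->H->R->H->L->C->refl->D->L'->A->R'->F->plug->F
Char 2 ('C'): step: R->5, L=0; C->plug->C->R->A->L->D->refl->C->L'->H->R'->E->plug->B
Char 3 ('D'): step: R->6, L=0; D->plug->D->R->G->L->F->refl->A->L'->B->R'->E->plug->B
Char 4 ('A'): step: R->7, L=0; A->plug->A->R->G->L->F->refl->A->L'->B->R'->F->plug->F
Char 5 ('G'): step: R->0, L->1 (L advanced); G->plug->G->R->B->L->D->refl->C->L'->H->R'->C->plug->C
Char 6 ('C'): step: R->1, L=1; C->plug->C->R->C->L->G->refl->E->L'->F->R'->H->plug->H
Char 7 ('D'): step: R->2, L=1; D->plug->D->R->A->L->H->refl->B->L'->G->R'->C->plug->C
Char 8 ('E'): step: R->3, L=1; E->plug->B->R->F->L->E->refl->G->L'->C->R'->E->plug->B
Char 9 ('H'): step: R->4, L=1; H->plug->H->R->H->L->C->refl->D->L'->B->R'->D->plug->D
Char 10 ('C'): step: R->5, L=1; C->plug->C->R->A->L->H->refl->B->L'->G->R'->G->plug->G
Char 11 ('C'): step: R->6, L=1; C->plug->C->R->A->L->H->refl->B->L'->G->R'->D->plug->D
Final: ciphertext=FBBFCHCBDGD, RIGHT=6, LEFT=1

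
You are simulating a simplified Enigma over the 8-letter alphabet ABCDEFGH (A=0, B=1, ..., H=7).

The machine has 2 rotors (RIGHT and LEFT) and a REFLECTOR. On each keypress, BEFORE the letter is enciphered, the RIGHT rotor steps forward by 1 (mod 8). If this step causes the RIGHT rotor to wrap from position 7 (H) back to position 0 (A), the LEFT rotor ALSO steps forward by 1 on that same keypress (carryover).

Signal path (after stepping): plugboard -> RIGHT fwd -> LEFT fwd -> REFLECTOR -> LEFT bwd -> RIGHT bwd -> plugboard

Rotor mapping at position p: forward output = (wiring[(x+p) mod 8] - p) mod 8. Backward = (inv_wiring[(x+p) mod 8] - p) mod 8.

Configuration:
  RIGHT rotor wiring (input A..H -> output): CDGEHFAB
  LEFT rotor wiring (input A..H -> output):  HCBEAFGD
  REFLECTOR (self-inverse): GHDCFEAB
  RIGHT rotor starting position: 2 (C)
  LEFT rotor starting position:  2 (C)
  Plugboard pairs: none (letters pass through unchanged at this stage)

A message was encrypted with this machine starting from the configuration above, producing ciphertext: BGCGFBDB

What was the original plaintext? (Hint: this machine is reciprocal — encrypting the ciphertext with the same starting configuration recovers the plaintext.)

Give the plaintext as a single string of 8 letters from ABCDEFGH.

Char 1 ('B'): step: R->3, L=2; B->plug->B->R->E->L->E->refl->F->L'->G->R'->E->plug->E
Char 2 ('G'): step: R->4, L=2; G->plug->G->R->C->L->G->refl->A->L'->H->R'->F->plug->F
Char 3 ('C'): step: R->5, L=2; C->plug->C->R->E->L->E->refl->F->L'->G->R'->E->plug->E
Char 4 ('G'): step: R->6, L=2; G->plug->G->R->B->L->C->refl->D->L'->D->R'->B->plug->B
Char 5 ('F'): step: R->7, L=2; F->plug->F->R->A->L->H->refl->B->L'->F->R'->E->plug->E
Char 6 ('B'): step: R->0, L->3 (L advanced); B->plug->B->R->D->L->D->refl->C->L'->C->R'->A->plug->A
Char 7 ('D'): step: R->1, L=3; D->plug->D->R->G->L->H->refl->B->L'->A->R'->G->plug->G
Char 8 ('B'): step: R->2, L=3; B->plug->B->R->C->L->C->refl->D->L'->D->R'->D->plug->D

Answer: EFEBEAGD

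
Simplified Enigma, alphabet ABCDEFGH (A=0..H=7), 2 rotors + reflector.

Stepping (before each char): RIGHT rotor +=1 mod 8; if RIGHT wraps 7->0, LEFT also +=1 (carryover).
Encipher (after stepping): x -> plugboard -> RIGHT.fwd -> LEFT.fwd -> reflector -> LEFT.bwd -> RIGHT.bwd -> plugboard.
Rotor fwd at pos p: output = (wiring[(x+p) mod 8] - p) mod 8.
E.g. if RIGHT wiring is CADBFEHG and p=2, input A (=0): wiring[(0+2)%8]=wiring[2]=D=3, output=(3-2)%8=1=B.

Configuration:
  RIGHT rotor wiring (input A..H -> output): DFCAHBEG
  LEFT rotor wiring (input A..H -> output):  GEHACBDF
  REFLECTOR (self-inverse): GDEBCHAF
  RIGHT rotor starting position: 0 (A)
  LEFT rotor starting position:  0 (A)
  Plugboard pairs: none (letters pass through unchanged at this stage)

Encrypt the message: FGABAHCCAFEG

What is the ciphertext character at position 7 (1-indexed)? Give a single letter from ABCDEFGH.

Char 1 ('F'): step: R->1, L=0; F->plug->F->R->D->L->A->refl->G->L'->A->R'->E->plug->E
Char 2 ('G'): step: R->2, L=0; G->plug->G->R->B->L->E->refl->C->L'->E->R'->F->plug->F
Char 3 ('A'): step: R->3, L=0; A->plug->A->R->F->L->B->refl->D->L'->G->R'->C->plug->C
Char 4 ('B'): step: R->4, L=0; B->plug->B->R->F->L->B->refl->D->L'->G->R'->G->plug->G
Char 5 ('A'): step: R->5, L=0; A->plug->A->R->E->L->C->refl->E->L'->B->R'->C->plug->C
Char 6 ('H'): step: R->6, L=0; H->plug->H->R->D->L->A->refl->G->L'->A->R'->B->plug->B
Char 7 ('C'): step: R->7, L=0; C->plug->C->R->G->L->D->refl->B->L'->F->R'->H->plug->H

H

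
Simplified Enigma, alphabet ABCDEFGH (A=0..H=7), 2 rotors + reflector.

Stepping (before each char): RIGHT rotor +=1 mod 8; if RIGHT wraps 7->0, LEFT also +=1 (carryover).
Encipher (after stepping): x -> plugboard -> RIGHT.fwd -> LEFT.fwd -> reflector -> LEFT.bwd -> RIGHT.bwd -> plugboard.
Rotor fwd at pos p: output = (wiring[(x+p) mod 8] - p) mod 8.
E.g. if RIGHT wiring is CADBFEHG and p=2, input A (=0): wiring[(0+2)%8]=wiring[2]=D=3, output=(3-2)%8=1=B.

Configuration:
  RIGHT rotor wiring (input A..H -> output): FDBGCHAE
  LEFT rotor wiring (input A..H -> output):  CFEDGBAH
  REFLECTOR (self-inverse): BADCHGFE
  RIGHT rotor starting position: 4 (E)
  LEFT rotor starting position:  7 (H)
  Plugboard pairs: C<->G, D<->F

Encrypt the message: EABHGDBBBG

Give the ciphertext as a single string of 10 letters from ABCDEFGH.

Answer: CEHGEADFFA

Derivation:
Char 1 ('E'): step: R->5, L=7; E->plug->E->R->G->L->C->refl->D->L'->B->R'->G->plug->C
Char 2 ('A'): step: R->6, L=7; A->plug->A->R->C->L->G->refl->F->L'->D->R'->E->plug->E
Char 3 ('B'): step: R->7, L=7; B->plug->B->R->G->L->C->refl->D->L'->B->R'->H->plug->H
Char 4 ('H'): step: R->0, L->0 (L advanced); H->plug->H->R->E->L->G->refl->F->L'->B->R'->C->plug->G
Char 5 ('G'): step: R->1, L=0; G->plug->C->R->F->L->B->refl->A->L'->G->R'->E->plug->E
Char 6 ('D'): step: R->2, L=0; D->plug->F->R->C->L->E->refl->H->L'->H->R'->A->plug->A
Char 7 ('B'): step: R->3, L=0; B->plug->B->R->H->L->H->refl->E->L'->C->R'->F->plug->D
Char 8 ('B'): step: R->4, L=0; B->plug->B->R->D->L->D->refl->C->L'->A->R'->D->plug->F
Char 9 ('B'): step: R->5, L=0; B->plug->B->R->D->L->D->refl->C->L'->A->R'->D->plug->F
Char 10 ('G'): step: R->6, L=0; G->plug->C->R->H->L->H->refl->E->L'->C->R'->A->plug->A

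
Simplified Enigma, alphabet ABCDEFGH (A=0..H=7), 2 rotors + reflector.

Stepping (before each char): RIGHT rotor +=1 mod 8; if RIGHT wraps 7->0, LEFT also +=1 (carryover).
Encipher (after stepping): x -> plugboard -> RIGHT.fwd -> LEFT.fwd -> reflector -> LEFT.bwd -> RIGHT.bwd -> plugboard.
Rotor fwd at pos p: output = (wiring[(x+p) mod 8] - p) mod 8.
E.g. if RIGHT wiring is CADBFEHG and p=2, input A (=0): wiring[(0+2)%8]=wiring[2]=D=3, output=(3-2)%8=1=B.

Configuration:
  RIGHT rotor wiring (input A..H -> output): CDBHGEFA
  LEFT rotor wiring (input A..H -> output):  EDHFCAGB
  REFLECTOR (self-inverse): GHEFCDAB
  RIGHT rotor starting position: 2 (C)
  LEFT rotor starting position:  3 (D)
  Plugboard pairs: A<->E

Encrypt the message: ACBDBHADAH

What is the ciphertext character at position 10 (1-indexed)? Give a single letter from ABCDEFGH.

Char 1 ('A'): step: R->3, L=3; A->plug->E->R->F->L->B->refl->H->L'->B->R'->C->plug->C
Char 2 ('C'): step: R->4, L=3; C->plug->C->R->B->L->H->refl->B->L'->F->R'->G->plug->G
Char 3 ('B'): step: R->5, L=3; B->plug->B->R->A->L->C->refl->E->L'->H->R'->A->plug->E
Char 4 ('D'): step: R->6, L=3; D->plug->D->R->F->L->B->refl->H->L'->B->R'->F->plug->F
Char 5 ('B'): step: R->7, L=3; B->plug->B->R->D->L->D->refl->F->L'->C->R'->D->plug->D
Char 6 ('H'): step: R->0, L->4 (L advanced); H->plug->H->R->A->L->G->refl->A->L'->E->R'->F->plug->F
Char 7 ('A'): step: R->1, L=4; A->plug->E->R->D->L->F->refl->D->L'->G->R'->C->plug->C
Char 8 ('D'): step: R->2, L=4; D->plug->D->R->C->L->C->refl->E->L'->B->R'->H->plug->H
Char 9 ('A'): step: R->3, L=4; A->plug->E->R->F->L->H->refl->B->L'->H->R'->F->plug->F
Char 10 ('H'): step: R->4, L=4; H->plug->H->R->D->L->F->refl->D->L'->G->R'->E->plug->A

A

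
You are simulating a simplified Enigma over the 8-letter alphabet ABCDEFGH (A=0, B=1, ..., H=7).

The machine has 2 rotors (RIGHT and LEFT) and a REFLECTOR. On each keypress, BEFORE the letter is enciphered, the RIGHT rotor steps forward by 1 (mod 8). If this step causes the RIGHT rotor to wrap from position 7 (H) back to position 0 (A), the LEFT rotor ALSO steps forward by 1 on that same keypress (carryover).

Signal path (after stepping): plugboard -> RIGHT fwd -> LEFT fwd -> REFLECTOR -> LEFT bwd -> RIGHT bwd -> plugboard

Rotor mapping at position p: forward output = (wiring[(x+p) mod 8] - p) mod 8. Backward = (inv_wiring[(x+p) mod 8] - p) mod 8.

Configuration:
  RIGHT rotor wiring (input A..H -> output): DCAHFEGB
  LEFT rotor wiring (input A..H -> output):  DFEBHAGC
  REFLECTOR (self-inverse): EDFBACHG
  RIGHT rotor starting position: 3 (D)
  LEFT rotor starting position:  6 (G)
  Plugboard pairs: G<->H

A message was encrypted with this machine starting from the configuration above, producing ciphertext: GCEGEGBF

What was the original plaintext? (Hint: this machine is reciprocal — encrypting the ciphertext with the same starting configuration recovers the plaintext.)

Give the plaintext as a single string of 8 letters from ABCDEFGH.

Char 1 ('G'): step: R->4, L=6; G->plug->H->R->D->L->H->refl->G->L'->E->R'->G->plug->H
Char 2 ('C'): step: R->5, L=6; C->plug->C->R->E->L->G->refl->H->L'->D->R'->F->plug->F
Char 3 ('E'): step: R->6, L=6; E->plug->E->R->C->L->F->refl->C->L'->H->R'->G->plug->H
Char 4 ('G'): step: R->7, L=6; G->plug->H->R->H->L->C->refl->F->L'->C->R'->A->plug->A
Char 5 ('E'): step: R->0, L->7 (L advanced); E->plug->E->R->F->L->A->refl->E->L'->B->R'->H->plug->G
Char 6 ('G'): step: R->1, L=7; G->plug->H->R->C->L->G->refl->H->L'->H->R'->B->plug->B
Char 7 ('B'): step: R->2, L=7; B->plug->B->R->F->L->A->refl->E->L'->B->R'->G->plug->H
Char 8 ('F'): step: R->3, L=7; F->plug->F->R->A->L->D->refl->B->L'->G->R'->E->plug->E

Answer: HFHAGBHE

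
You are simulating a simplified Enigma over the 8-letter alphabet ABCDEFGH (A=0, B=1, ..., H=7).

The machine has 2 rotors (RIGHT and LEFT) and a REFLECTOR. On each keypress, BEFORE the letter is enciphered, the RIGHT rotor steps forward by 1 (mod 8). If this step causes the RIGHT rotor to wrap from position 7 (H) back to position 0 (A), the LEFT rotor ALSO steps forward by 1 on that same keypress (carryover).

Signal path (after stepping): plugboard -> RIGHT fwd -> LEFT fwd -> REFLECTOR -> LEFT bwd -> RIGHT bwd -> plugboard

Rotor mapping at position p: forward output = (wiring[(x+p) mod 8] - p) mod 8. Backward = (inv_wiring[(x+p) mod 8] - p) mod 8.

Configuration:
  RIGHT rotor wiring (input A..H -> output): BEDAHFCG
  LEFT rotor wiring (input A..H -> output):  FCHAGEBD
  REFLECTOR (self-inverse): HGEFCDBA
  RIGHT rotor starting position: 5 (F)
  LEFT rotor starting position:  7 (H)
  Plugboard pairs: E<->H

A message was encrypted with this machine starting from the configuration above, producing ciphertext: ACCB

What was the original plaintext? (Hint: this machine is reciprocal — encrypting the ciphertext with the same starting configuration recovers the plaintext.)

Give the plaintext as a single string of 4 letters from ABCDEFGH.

Char 1 ('A'): step: R->6, L=7; A->plug->A->R->E->L->B->refl->G->L'->B->R'->G->plug->G
Char 2 ('C'): step: R->7, L=7; C->plug->C->R->F->L->H->refl->A->L'->D->R'->H->plug->E
Char 3 ('C'): step: R->0, L->0 (L advanced); C->plug->C->R->D->L->A->refl->H->L'->C->R'->G->plug->G
Char 4 ('B'): step: R->1, L=0; B->plug->B->R->C->L->H->refl->A->L'->D->R'->A->plug->A

Answer: GEGA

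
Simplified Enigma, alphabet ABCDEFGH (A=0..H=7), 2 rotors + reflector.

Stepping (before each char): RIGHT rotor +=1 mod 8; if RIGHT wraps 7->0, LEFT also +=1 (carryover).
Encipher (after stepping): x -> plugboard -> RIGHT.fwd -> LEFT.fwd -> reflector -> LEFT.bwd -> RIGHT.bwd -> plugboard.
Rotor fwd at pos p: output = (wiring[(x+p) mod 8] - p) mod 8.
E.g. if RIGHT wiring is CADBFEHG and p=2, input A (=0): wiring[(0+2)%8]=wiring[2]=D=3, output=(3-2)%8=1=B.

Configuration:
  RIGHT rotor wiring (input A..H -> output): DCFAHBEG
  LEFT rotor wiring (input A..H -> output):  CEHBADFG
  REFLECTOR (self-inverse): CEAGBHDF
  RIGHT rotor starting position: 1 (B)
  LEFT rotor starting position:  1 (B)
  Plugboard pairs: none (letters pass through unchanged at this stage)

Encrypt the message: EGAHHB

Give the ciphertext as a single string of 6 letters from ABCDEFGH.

Answer: FAFAAG

Derivation:
Char 1 ('E'): step: R->2, L=1; E->plug->E->R->C->L->A->refl->C->L'->E->R'->F->plug->F
Char 2 ('G'): step: R->3, L=1; G->plug->G->R->H->L->B->refl->E->L'->F->R'->A->plug->A
Char 3 ('A'): step: R->4, L=1; A->plug->A->R->D->L->H->refl->F->L'->G->R'->F->plug->F
Char 4 ('H'): step: R->5, L=1; H->plug->H->R->C->L->A->refl->C->L'->E->R'->A->plug->A
Char 5 ('H'): step: R->6, L=1; H->plug->H->R->D->L->H->refl->F->L'->G->R'->A->plug->A
Char 6 ('B'): step: R->7, L=1; B->plug->B->R->E->L->C->refl->A->L'->C->R'->G->plug->G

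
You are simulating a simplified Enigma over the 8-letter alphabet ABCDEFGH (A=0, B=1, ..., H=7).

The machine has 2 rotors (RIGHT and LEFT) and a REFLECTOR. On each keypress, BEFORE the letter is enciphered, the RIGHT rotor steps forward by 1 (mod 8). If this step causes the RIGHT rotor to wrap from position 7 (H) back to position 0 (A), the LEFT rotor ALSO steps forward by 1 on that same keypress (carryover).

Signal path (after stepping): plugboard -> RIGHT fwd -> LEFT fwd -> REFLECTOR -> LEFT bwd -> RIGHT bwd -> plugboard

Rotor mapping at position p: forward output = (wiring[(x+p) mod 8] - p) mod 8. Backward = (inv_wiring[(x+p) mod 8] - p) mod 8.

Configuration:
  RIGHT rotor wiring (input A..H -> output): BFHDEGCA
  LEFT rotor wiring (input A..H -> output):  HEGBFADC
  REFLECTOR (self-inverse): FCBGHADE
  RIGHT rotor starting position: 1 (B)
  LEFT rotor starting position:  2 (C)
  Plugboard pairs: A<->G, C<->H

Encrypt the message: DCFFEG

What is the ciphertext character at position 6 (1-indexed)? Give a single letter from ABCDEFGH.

Char 1 ('D'): step: R->2, L=2; D->plug->D->R->E->L->B->refl->C->L'->H->R'->G->plug->A
Char 2 ('C'): step: R->3, L=2; C->plug->H->R->E->L->B->refl->C->L'->H->R'->D->plug->D
Char 3 ('F'): step: R->4, L=2; F->plug->F->R->B->L->H->refl->E->L'->A->R'->A->plug->G
Char 4 ('F'): step: R->5, L=2; F->plug->F->R->C->L->D->refl->G->L'->D->R'->C->plug->H
Char 5 ('E'): step: R->6, L=2; E->plug->E->R->B->L->H->refl->E->L'->A->R'->H->plug->C
Char 6 ('G'): step: R->7, L=2; G->plug->A->R->B->L->H->refl->E->L'->A->R'->D->plug->D

D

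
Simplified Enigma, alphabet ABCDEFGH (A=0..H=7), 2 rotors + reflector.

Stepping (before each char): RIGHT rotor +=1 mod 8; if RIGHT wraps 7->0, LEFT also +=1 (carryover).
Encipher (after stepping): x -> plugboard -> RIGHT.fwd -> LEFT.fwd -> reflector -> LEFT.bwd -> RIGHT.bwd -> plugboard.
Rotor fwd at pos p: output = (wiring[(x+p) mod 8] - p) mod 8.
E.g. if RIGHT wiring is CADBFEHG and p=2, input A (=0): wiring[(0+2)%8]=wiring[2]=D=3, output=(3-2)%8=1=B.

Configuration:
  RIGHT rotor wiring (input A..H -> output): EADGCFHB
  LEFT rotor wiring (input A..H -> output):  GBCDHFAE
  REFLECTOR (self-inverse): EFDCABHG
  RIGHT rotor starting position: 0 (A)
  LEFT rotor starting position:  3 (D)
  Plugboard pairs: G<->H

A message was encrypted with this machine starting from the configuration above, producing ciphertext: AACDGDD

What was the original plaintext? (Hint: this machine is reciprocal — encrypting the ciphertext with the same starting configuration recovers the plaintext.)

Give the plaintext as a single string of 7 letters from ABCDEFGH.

Char 1 ('A'): step: R->1, L=3; A->plug->A->R->H->L->H->refl->G->L'->G->R'->F->plug->F
Char 2 ('A'): step: R->2, L=3; A->plug->A->R->B->L->E->refl->A->L'->A->R'->C->plug->C
Char 3 ('C'): step: R->3, L=3; C->plug->C->R->C->L->C->refl->D->L'->F->R'->G->plug->H
Char 4 ('D'): step: R->4, L=3; D->plug->D->R->F->L->D->refl->C->L'->C->R'->H->plug->G
Char 5 ('G'): step: R->5, L=3; G->plug->H->R->F->L->D->refl->C->L'->C->R'->B->plug->B
Char 6 ('D'): step: R->6, L=3; D->plug->D->R->C->L->C->refl->D->L'->F->R'->E->plug->E
Char 7 ('D'): step: R->7, L=3; D->plug->D->R->E->L->B->refl->F->L'->D->R'->F->plug->F

Answer: FCHGBEF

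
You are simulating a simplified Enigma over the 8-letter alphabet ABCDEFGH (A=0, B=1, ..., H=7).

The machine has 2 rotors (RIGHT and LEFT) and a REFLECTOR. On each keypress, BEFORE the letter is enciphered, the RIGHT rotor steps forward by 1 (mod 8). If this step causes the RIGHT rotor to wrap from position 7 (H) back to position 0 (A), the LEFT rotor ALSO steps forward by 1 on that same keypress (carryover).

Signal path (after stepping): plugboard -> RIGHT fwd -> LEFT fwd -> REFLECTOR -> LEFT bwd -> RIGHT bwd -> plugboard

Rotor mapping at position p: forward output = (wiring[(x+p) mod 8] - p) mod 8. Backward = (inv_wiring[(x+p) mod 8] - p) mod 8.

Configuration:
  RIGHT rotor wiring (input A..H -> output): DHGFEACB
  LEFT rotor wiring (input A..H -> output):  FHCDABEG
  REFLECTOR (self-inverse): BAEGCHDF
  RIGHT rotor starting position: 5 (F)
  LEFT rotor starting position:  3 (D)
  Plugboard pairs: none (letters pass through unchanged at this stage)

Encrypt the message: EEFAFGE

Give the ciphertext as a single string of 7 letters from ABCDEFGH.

Answer: BFABGAH

Derivation:
Char 1 ('E'): step: R->6, L=3; E->plug->E->R->A->L->A->refl->B->L'->D->R'->B->plug->B
Char 2 ('E'): step: R->7, L=3; E->plug->E->R->G->L->E->refl->C->L'->F->R'->F->plug->F
Char 3 ('F'): step: R->0, L->4 (L advanced); F->plug->F->R->A->L->E->refl->C->L'->D->R'->A->plug->A
Char 4 ('A'): step: R->1, L=4; A->plug->A->R->G->L->G->refl->D->L'->F->R'->B->plug->B
Char 5 ('F'): step: R->2, L=4; F->plug->F->R->H->L->H->refl->F->L'->B->R'->G->plug->G
Char 6 ('G'): step: R->3, L=4; G->plug->G->R->E->L->B->refl->A->L'->C->R'->A->plug->A
Char 7 ('E'): step: R->4, L=4; E->plug->E->R->H->L->H->refl->F->L'->B->R'->H->plug->H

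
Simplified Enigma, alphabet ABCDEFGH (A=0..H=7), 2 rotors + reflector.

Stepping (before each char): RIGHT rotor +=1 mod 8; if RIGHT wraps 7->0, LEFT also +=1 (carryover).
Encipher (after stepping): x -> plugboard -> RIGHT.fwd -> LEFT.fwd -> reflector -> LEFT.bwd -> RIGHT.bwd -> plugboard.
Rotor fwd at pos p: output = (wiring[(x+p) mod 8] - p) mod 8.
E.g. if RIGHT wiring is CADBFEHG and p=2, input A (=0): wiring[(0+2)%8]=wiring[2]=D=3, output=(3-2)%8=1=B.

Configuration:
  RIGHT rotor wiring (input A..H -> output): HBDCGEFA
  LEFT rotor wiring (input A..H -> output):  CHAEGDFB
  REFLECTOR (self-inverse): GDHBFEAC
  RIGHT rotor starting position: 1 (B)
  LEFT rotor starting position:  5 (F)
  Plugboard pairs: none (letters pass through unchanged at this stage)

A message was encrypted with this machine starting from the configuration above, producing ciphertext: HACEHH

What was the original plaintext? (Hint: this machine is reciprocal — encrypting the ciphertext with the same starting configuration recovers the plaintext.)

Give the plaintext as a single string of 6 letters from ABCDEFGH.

Answer: GEBFFD

Derivation:
Char 1 ('H'): step: R->2, L=5; H->plug->H->R->H->L->B->refl->D->L'->F->R'->G->plug->G
Char 2 ('A'): step: R->3, L=5; A->plug->A->R->H->L->B->refl->D->L'->F->R'->E->plug->E
Char 3 ('C'): step: R->4, L=5; C->plug->C->R->B->L->A->refl->G->L'->A->R'->B->plug->B
Char 4 ('E'): step: R->5, L=5; E->plug->E->R->E->L->C->refl->H->L'->G->R'->F->plug->F
Char 5 ('H'): step: R->6, L=5; H->plug->H->R->G->L->H->refl->C->L'->E->R'->F->plug->F
Char 6 ('H'): step: R->7, L=5; H->plug->H->R->G->L->H->refl->C->L'->E->R'->D->plug->D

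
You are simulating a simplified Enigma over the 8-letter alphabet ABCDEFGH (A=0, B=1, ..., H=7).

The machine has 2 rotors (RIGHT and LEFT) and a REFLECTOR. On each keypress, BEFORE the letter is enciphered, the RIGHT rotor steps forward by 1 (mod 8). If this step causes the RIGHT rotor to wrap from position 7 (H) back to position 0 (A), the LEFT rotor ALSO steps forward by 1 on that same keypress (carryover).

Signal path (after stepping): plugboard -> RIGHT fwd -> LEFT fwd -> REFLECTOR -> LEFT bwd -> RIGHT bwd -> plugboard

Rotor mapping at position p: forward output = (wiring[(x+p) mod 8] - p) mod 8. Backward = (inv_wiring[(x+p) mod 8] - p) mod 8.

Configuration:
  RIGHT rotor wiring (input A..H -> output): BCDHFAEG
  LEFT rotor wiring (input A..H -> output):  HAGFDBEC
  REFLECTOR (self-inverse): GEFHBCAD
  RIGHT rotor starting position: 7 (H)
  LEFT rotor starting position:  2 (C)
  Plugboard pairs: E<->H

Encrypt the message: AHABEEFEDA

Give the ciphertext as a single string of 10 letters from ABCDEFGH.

Answer: BDHDHFECHC

Derivation:
Char 1 ('A'): step: R->0, L->3 (L advanced); A->plug->A->R->B->L->A->refl->G->L'->C->R'->B->plug->B
Char 2 ('H'): step: R->1, L=3; H->plug->E->R->H->L->D->refl->H->L'->E->R'->D->plug->D
Char 3 ('A'): step: R->2, L=3; A->plug->A->R->B->L->A->refl->G->L'->C->R'->E->plug->H
Char 4 ('B'): step: R->3, L=3; B->plug->B->R->C->L->G->refl->A->L'->B->R'->D->plug->D
Char 5 ('E'): step: R->4, L=3; E->plug->H->R->D->L->B->refl->E->L'->F->R'->E->plug->H
Char 6 ('E'): step: R->5, L=3; E->plug->H->R->A->L->C->refl->F->L'->G->R'->F->plug->F
Char 7 ('F'): step: R->6, L=3; F->plug->F->R->B->L->A->refl->G->L'->C->R'->H->plug->E
Char 8 ('E'): step: R->7, L=3; E->plug->H->R->F->L->E->refl->B->L'->D->R'->C->plug->C
Char 9 ('D'): step: R->0, L->4 (L advanced); D->plug->D->R->H->L->B->refl->E->L'->F->R'->E->plug->H
Char 10 ('A'): step: R->1, L=4; A->plug->A->R->B->L->F->refl->C->L'->G->R'->C->plug->C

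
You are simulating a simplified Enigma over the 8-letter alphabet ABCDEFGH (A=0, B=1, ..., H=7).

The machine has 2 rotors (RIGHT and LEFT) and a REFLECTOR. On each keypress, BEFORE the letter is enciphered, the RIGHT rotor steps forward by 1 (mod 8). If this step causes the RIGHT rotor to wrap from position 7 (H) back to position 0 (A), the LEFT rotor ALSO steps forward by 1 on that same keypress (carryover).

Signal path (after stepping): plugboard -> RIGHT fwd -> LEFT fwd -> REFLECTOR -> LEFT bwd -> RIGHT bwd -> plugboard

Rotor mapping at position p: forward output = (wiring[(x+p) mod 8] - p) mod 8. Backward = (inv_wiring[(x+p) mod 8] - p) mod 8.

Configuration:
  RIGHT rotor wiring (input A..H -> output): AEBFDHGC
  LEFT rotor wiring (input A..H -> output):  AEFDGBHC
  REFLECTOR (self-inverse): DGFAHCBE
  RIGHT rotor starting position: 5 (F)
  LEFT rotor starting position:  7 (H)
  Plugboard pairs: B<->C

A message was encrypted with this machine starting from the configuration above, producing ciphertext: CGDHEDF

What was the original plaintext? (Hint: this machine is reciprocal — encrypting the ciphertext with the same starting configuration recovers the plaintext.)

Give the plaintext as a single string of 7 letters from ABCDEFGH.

Answer: GHCDDCC

Derivation:
Char 1 ('C'): step: R->6, L=7; C->plug->B->R->E->L->E->refl->H->L'->F->R'->G->plug->G
Char 2 ('G'): step: R->7, L=7; G->plug->G->R->A->L->D->refl->A->L'->H->R'->H->plug->H
Char 3 ('D'): step: R->0, L->0 (L advanced); D->plug->D->R->F->L->B->refl->G->L'->E->R'->B->plug->C
Char 4 ('H'): step: R->1, L=0; H->plug->H->R->H->L->C->refl->F->L'->C->R'->D->plug->D
Char 5 ('E'): step: R->2, L=0; E->plug->E->R->E->L->G->refl->B->L'->F->R'->D->plug->D
Char 6 ('D'): step: R->3, L=0; D->plug->D->R->D->L->D->refl->A->L'->A->R'->B->plug->C
Char 7 ('F'): step: R->4, L=0; F->plug->F->R->A->L->A->refl->D->L'->D->R'->B->plug->C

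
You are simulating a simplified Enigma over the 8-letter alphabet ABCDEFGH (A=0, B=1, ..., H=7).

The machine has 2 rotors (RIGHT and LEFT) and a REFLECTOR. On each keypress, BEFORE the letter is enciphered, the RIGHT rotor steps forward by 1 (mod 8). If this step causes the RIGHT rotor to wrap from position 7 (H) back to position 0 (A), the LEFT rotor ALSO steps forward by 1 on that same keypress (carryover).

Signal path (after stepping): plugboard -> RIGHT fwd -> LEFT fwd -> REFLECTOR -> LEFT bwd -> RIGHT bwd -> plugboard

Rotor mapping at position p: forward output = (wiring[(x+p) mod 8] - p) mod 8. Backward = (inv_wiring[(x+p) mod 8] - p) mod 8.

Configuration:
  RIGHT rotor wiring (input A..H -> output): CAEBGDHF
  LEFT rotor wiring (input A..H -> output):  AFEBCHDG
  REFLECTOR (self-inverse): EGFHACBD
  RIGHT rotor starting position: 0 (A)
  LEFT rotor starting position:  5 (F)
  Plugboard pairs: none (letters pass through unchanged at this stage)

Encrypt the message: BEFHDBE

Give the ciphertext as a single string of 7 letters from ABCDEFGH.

Answer: DFCCEGC

Derivation:
Char 1 ('B'): step: R->1, L=5; B->plug->B->R->D->L->D->refl->H->L'->F->R'->D->plug->D
Char 2 ('E'): step: R->2, L=5; E->plug->E->R->F->L->H->refl->D->L'->D->R'->F->plug->F
Char 3 ('F'): step: R->3, L=5; F->plug->F->R->H->L->F->refl->C->L'->A->R'->C->plug->C
Char 4 ('H'): step: R->4, L=5; H->plug->H->R->F->L->H->refl->D->L'->D->R'->C->plug->C
Char 5 ('D'): step: R->5, L=5; D->plug->D->R->F->L->H->refl->D->L'->D->R'->E->plug->E
Char 6 ('B'): step: R->6, L=5; B->plug->B->R->H->L->F->refl->C->L'->A->R'->G->plug->G
Char 7 ('E'): step: R->7, L=5; E->plug->E->R->C->L->B->refl->G->L'->B->R'->C->plug->C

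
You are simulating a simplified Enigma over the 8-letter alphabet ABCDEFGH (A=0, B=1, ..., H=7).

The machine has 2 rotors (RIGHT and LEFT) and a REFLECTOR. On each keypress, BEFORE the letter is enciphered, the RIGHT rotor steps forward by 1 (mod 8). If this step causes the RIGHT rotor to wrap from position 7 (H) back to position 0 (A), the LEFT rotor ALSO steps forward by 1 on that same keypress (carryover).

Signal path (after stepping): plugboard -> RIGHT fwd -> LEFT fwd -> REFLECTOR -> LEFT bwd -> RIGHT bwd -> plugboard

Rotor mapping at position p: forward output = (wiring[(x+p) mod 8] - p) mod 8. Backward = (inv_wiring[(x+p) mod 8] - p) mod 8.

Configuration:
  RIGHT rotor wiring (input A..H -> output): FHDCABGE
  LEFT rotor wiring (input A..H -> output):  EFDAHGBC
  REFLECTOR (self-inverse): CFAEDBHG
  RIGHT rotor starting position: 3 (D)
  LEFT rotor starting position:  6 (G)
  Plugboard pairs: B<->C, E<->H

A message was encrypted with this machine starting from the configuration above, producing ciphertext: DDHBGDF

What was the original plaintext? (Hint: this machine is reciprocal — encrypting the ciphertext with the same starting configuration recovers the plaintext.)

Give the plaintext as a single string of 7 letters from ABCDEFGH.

Answer: HCBFDFB

Derivation:
Char 1 ('D'): step: R->4, L=6; D->plug->D->R->A->L->D->refl->E->L'->B->R'->E->plug->H
Char 2 ('D'): step: R->5, L=6; D->plug->D->R->A->L->D->refl->E->L'->B->R'->B->plug->C
Char 3 ('H'): step: R->6, L=6; H->plug->E->R->F->L->C->refl->A->L'->H->R'->C->plug->B
Char 4 ('B'): step: R->7, L=6; B->plug->C->R->A->L->D->refl->E->L'->B->R'->F->plug->F
Char 5 ('G'): step: R->0, L->7 (L advanced); G->plug->G->R->G->L->H->refl->G->L'->C->R'->D->plug->D
Char 6 ('D'): step: R->1, L=7; D->plug->D->R->H->L->C->refl->A->L'->F->R'->F->plug->F
Char 7 ('F'): step: R->2, L=7; F->plug->F->R->C->L->G->refl->H->L'->G->R'->C->plug->B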